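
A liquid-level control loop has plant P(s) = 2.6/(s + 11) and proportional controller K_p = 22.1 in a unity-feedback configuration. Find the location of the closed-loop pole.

s = -68.46

Closed-loop transfer function: T(s) = K_p·P(s)/(1 + K_p·P(s)) = 57.46/(s + 11 + 57.46) = 57.46/(s + 68.46).
The closed-loop pole is at s = −68.46.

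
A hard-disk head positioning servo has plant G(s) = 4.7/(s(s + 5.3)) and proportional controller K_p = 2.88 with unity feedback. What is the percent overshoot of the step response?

3.83%

The closed-loop denominator s² + 5.3s + 13.54 gives ω_n = √13.54 = 3.679 and ζ = 5.3/(2ω_n) = 0.7203.
%OS = 100·exp(−πζ/√(1−ζ²)) = 100·exp(−π·0.7203/√0.4812) = 3.83%.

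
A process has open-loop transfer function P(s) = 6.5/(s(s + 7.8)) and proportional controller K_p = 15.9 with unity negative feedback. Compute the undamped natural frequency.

ω_n = 10.2 rad/s

1 + K_p·P(s) = 0 gives s² + 7.8s + 103.4 = 0.
Matching s² + 2ζω_n s + ω_n²: ω_n = √103.4 = 10.17 rad/s and 2ζω_n = 7.8, so ζ = 7.8/(2·10.17) = 0.384.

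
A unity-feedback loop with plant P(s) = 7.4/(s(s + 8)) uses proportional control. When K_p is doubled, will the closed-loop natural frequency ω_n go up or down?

increase

ω_n = √(7.4·K_p), which grows with K_p.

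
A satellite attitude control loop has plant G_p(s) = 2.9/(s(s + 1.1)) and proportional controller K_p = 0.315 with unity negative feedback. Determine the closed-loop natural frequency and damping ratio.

The closed-loop denominator is s(s+1.1) + 0.315·2.9 = s² + 1.1s + 0.9135.
So ω_n² = 0.9135 ⇒ ω_n = 0.9558 rad/s, and ζ = 1.1/(2ω_n) = 0.575.

ω_n = 0.956 rad/s, ζ = 0.575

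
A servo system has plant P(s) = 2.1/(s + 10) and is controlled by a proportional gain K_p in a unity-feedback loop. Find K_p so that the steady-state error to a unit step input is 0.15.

K_p = 27

Steady-state error for a unit step on this type-0 loop is 1/(1 + K_p·P(0)).
P(0) = 0.21. Require 1/(1 + K_p·0.21) = 0.15, so 1 + 0.21·K_p = 6.667.
K_p = (6.667 − 1)/0.21 = 27.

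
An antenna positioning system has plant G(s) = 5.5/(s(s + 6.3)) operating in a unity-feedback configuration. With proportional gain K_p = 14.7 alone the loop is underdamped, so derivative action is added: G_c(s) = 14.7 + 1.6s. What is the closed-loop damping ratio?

ζ = 0.84

Forward path: (14.7 + 1.6s)·5.5/(s(s+6.3)). The closed-loop characteristic equation is s² + (6.3 + 5.5·1.6)s + 5.5·14.7 = 0.
That is s² + 15.1s + 80.85 = 0, so ω_n = 8.992 rad/s and ζ = 15.1/(2·8.992) = 0.8397.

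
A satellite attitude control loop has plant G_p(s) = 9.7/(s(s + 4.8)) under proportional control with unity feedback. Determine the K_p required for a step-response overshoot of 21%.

From %OS = 100·exp(−πζ/√(1−ζ²)) = 21%, ζ = −ln(0.21)/√(π²+ln²(0.21)) = 0.4449.
Characteristic equation s² + 4.8s + 9.7K_p = 0 gives ζ = 4.8/(2√(9.7K_p)).
Setting ζ = 0.4449: √(9.7K_p) = 4.8/(2·0.4449) = 5.394, so K_p = 29.1/9.7 = 3.

K_p = 3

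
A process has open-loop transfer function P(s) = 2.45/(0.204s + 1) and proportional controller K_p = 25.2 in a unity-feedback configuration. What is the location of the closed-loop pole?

s = -307.5

Closed loop: T(s) = K_p·P/(1+K_p·P) = 61.74/(0.204s + 1 + 61.74), with pole at s = −(1 + 61.74)/0.204 = −307.5.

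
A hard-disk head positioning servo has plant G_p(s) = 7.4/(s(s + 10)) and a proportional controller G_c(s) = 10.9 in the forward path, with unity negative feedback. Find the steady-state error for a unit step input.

The open loop G_c(s)G_p(s) has a pole at the origin (type 1), so the static position error constant is infinite and e_ss = 1/(1+∞) = 0.

0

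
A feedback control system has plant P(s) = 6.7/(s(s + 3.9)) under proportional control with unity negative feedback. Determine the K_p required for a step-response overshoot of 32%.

From %OS = 100·exp(−πζ/√(1−ζ²)) = 32%, ζ = −ln(0.32)/√(π²+ln²(0.32)) = 0.341.
Characteristic equation s² + 3.9s + 6.7K_p = 0 gives ζ = 3.9/(2√(6.7K_p)).
Setting ζ = 0.341: √(6.7K_p) = 3.9/(2·0.341) = 5.719, so K_p = 32.71/6.7 = 4.88.

K_p = 4.88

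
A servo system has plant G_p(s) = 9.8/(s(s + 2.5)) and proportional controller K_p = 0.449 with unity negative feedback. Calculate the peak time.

The closed-loop denominator s² + 2.5s + 4.4 gives ω_n = √4.4 = 2.098 and ζ = 2.5/(2ω_n) = 0.5959.
Damped frequency ω_d = ω_n√(1−ζ²) = 1.685 rad/s, so peak time T_p = π/ω_d = 1.86 s.

T_p = 1.86 s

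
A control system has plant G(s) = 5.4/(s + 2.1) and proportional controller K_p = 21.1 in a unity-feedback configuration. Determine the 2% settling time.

Closed-loop transfer function: T(s) = K_p·G(s)/(1 + K_p·G(s)) = 113.9/(s + 2.1 + 113.9) = 113.9/(s + 116).
Time constant τ = 1/116 = 0.008618 s, so the 2% settling time is about 4τ = 0.0345 s.

T_s ≈ 0.0345 s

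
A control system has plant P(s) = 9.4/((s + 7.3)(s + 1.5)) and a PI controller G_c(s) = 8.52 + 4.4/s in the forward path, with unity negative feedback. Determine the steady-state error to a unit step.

The open loop G_c(s)P(s) has a pole at the origin (type 1), so the static position error constant is infinite and e_ss = 1/(1+∞) = 0.

0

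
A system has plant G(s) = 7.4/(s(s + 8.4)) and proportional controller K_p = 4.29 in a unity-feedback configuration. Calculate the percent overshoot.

2.98%

Closed-loop characteristic equation: s² + 8.4s + 31.75 = 0, so ω_n = 5.634 rad/s and ζ = 8.4/(2·5.634) = 0.7454.
%OS = 100·exp(−πζ/√(1−ζ²)) = 100·exp(−π·0.7454/√0.4443) = 2.98%.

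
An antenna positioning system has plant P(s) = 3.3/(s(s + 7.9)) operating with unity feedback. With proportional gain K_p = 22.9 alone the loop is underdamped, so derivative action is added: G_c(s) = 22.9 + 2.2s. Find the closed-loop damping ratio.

Forward path: (22.9 + 2.2s)·3.3/(s(s+7.9)). The closed-loop characteristic equation is s² + (7.9 + 3.3·2.2)s + 3.3·22.9 = 0.
That is s² + 15.16s + 75.57 = 0, so ω_n = 8.693 rad/s and ζ = 15.16/(2·8.693) = 0.872.

ζ = 0.872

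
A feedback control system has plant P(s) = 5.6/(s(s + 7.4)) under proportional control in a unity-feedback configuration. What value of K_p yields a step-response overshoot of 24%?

K_p = 14.3

From %OS = 100·exp(−πζ/√(1−ζ²)) = 24%, ζ = −ln(0.24)/√(π²+ln²(0.24)) = 0.4136.
Characteristic equation s² + 7.4s + 5.6K_p = 0 gives ζ = 7.4/(2√(5.6K_p)).
Setting ζ = 0.4136: √(5.6K_p) = 7.4/(2·0.4136) = 8.946, so K_p = 80.03/5.6 = 14.3.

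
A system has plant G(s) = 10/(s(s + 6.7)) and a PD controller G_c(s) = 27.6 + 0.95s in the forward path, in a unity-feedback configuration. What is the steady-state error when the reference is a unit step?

0

The open loop G_c(s)G(s) has a pole at the origin (type 1), so the static position error constant is infinite and e_ss = 1/(1+∞) = 0.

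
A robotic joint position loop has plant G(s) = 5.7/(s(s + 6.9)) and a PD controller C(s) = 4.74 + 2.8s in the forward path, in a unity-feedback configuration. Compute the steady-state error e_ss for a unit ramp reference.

0.255

The loop has one pole at the origin (type 1). Velocity error constant K_v = lim_{s→0} s·C(s)G(s) = 4.74·5.7/6.9 = 3.916.
Steady-state error to a unit ramp: e_ss = 1/K_v = 0.255.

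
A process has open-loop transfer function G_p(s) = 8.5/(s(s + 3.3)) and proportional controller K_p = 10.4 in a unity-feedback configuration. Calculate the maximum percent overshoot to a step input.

The closed-loop denominator s² + 3.3s + 88.4 gives ω_n = √88.4 = 9.402 and ζ = 3.3/(2ω_n) = 0.1755.
%OS = 100·exp(−πζ/√(1−ζ²)) = 100·exp(−π·0.1755/√0.9692) = 57.1%.

57.1%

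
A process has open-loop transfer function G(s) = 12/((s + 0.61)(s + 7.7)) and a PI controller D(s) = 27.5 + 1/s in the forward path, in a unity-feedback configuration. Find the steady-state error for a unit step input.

0

The open loop D(s)G(s) has a pole at the origin (type 1), so the static position error constant is infinite and e_ss = 1/(1+∞) = 0.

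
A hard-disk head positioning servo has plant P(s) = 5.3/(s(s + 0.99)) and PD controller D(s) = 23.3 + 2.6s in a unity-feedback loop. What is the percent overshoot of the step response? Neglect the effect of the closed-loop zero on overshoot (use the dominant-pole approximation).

Forward path: (23.3 + 2.6s)·5.3/(s(s+0.99)). The closed-loop characteristic equation is s² + (0.99 + 5.3·2.6)s + 5.3·23.3 = 0.
That is s² + 14.77s + 123.5 = 0, so ω_n = 11.11 rad/s and ζ = 14.77/(2·11.11) = 0.6646.
%OS = 100·exp(−πζ/√(1−ζ²)) = 6.12%.

6.12%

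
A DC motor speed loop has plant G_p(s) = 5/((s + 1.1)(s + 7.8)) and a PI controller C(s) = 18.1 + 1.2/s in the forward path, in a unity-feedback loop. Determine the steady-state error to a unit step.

The open loop C(s)G_p(s) has a pole at the origin (type 1), so the static position error constant is infinite and e_ss = 1/(1+∞) = 0.

0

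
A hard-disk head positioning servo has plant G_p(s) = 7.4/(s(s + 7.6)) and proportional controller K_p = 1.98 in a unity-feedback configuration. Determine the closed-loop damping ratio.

With unity feedback the closed-loop characteristic equation is s² + 7.6s + 1.98·7.4 = s² + 7.6s + 14.65 = 0.
So ω_n² = 14.65 ⇒ ω_n = 3.828 rad/s, and ζ = 7.6/(2ω_n) = 0.993.

ζ = 0.993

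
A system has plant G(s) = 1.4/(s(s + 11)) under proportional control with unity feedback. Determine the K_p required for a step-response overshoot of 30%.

K_p = 169

From %OS = 100·exp(−πζ/√(1−ζ²)) = 30%, ζ = −ln(0.3)/√(π²+ln²(0.3)) = 0.3579.
Characteristic equation s² + 11s + 1.4K_p = 0 gives ζ = 11/(2√(1.4K_p)).
Setting ζ = 0.3579: √(1.4K_p) = 11/(2·0.3579) = 15.37, so K_p = 236.2/1.4 = 169.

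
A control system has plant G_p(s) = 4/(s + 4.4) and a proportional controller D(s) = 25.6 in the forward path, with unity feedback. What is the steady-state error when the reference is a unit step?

0.0412

The loop is type 0. Static position error constant K_pos = D(0)·G_p(0) = 25.6·0.9091 = 23.27.
Steady-state error to a unit step: e_ss = 1/(1+K_pos) = 1/24.27 = 0.0412.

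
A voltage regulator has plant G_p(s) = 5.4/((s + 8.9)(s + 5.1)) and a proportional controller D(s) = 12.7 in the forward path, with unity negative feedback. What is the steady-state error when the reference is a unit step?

The loop is type 0. Static position error constant K_pos = D(0)·G_p(0) = 12.7·0.119 = 1.511.
Steady-state error to a unit step: e_ss = 1/(1+K_pos) = 1/2.511 = 0.398.

0.398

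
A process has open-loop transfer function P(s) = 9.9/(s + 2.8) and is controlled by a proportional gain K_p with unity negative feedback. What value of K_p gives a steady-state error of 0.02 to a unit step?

K_p = 13.9

For a type-0 loop with proportional control, e_ss = 1/(1 + K_p·P(0)).
P(0) = 3.536. Require 1/(1 + K_p·3.536) = 0.02, so 1 + 3.536·K_p = 50.
K_p = (50 − 1)/3.536 = 13.9.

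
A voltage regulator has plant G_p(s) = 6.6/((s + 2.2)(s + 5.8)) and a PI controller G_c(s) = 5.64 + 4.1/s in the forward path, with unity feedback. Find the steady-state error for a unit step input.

0

The open loop G_c(s)G_p(s) has a pole at the origin (type 1), so the static position error constant is infinite and e_ss = 1/(1+∞) = 0.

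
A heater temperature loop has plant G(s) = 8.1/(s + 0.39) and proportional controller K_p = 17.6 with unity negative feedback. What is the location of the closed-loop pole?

s = -142.9

Closed-loop transfer function: T(s) = K_p·G(s)/(1 + K_p·G(s)) = 142.6/(s + 0.39 + 142.6) = 142.6/(s + 142.9).
The closed-loop pole is at s = −142.9.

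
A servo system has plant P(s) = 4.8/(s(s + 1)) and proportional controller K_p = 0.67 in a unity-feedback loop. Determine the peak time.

T_p = 1.82 s

The closed-loop denominator s² + 1s + 3.216 gives ω_n = √3.216 = 1.793 and ζ = 1/(2ω_n) = 0.2788.
Damped frequency ω_d = ω_n√(1−ζ²) = 1.722 rad/s, so peak time T_p = π/ω_d = 1.82 s.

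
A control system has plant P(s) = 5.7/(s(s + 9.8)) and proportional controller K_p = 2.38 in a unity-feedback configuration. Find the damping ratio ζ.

ζ = 1.33

1 + K_p·P(s) = 0 gives s² + 9.8s + 13.57 = 0.
So ω_n² = 13.57 ⇒ ω_n = 3.683 rad/s, and ζ = 9.8/(2ω_n) = 1.33.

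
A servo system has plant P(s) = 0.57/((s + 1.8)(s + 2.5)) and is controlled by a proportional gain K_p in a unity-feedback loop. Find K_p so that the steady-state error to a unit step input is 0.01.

K_p = 782

The loop is type 0, so e_ss(step) = 1/(1 + K_pos) with K_pos = K_p·P(0).
P(0) = 0.1267. Require 1/(1 + K_p·0.1267) = 0.01, so 1 + 0.1267·K_p = 100.
K_p = (100 − 1)/0.1267 = 782.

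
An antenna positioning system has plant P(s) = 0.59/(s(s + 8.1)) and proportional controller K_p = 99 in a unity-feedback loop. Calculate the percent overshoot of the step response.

From 1 + K_pP(s) = 0: s² + 8.1s + 58.41 = 0 ⇒ ω_n = 7.643, ζ = 0.5299.
%OS = 100·exp(−πζ/√(1−ζ²)) = 100·exp(−π·0.5299/√0.7192) = 14%.

14%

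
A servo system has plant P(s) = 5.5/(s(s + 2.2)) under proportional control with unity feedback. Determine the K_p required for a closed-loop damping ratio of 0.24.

K_p = 3.82

Closed-loop characteristic equation: s² + 2.2s + K_p·5.5 = 0.
So ω_n = √(5.5K_p) and 2ζω_n = 2.2, giving ζ = 2.2/(2√(5.5K_p)).
Setting ζ = 0.24: √(5.5K_p) = 2.2/(2·0.24) = 4.583, so K_p = 21.01/5.5 = 3.82.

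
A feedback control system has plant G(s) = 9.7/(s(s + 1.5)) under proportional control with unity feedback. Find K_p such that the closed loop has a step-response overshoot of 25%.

K_p = 0.356

From %OS = 100·exp(−πζ/√(1−ζ²)) = 25%, ζ = −ln(0.25)/√(π²+ln²(0.25)) = 0.4037.
Characteristic equation s² + 1.5s + 9.7K_p = 0 gives ζ = 1.5/(2√(9.7K_p)).
Setting ζ = 0.4037: √(9.7K_p) = 1.5/(2·0.4037) = 1.858, so K_p = 3.451/9.7 = 0.356.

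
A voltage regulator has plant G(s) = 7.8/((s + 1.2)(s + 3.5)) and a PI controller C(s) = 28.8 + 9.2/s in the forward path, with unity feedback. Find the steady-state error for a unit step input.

0

The open loop C(s)G(s) has a pole at the origin (type 1), so the static position error constant is infinite and e_ss = 1/(1+∞) = 0.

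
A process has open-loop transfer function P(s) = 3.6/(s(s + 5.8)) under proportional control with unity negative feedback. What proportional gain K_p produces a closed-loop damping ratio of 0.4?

Closed-loop characteristic equation: s² + 5.8s + K_p·3.6 = 0.
So ω_n = √(3.6K_p) and 2ζω_n = 5.8, giving ζ = 5.8/(2√(3.6K_p)).
Setting ζ = 0.4: √(3.6K_p) = 5.8/(2·0.4) = 7.25, so K_p = 52.56/3.6 = 14.6.

K_p = 14.6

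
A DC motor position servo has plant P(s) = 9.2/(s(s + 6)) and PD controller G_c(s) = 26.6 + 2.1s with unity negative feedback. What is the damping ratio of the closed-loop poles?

Forward path: (26.6 + 2.1s)·9.2/(s(s+6)). The closed-loop characteristic equation is s² + (6 + 9.2·2.1)s + 9.2·26.6 = 0.
That is s² + 25.32s + 244.7 = 0, so ω_n = 15.64 rad/s and ζ = 25.32/(2·15.64) = 0.8093.

ζ = 0.809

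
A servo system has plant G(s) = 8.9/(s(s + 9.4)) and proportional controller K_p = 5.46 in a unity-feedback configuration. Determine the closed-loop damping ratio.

ζ = 0.674

1 + K_p·G(s) = 0 gives s² + 9.4s + 48.59 = 0.
Matching s² + 2ζω_n s + ω_n²: ω_n = √48.59 = 6.971 rad/s and 2ζω_n = 9.4, so ζ = 9.4/(2·6.971) = 0.674.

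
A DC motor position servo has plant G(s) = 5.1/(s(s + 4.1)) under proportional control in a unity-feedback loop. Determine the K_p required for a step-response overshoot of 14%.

From %OS = 100·exp(−πζ/√(1−ζ²)) = 14%, ζ = −ln(0.14)/√(π²+ln²(0.14)) = 0.5305.
Characteristic equation s² + 4.1s + 5.1K_p = 0 gives ζ = 4.1/(2√(5.1K_p)).
Setting ζ = 0.5305: √(5.1K_p) = 4.1/(2·0.5305) = 3.864, so K_p = 14.93/5.1 = 2.93.

K_p = 2.93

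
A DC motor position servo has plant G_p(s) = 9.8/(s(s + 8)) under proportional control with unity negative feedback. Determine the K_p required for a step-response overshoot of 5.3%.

From %OS = 100·exp(−πζ/√(1−ζ²)) = 5.3%, ζ = −ln(0.053)/√(π²+ln²(0.053)) = 0.683.
Characteristic equation s² + 8s + 9.8K_p = 0 gives ζ = 8/(2√(9.8K_p)).
Setting ζ = 0.683: √(9.8K_p) = 8/(2·0.683) = 5.857, so K_p = 34.3/9.8 = 3.5.

K_p = 3.5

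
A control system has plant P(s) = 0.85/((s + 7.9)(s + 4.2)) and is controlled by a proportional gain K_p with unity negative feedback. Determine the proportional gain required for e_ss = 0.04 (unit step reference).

K_p = 937

Steady-state error for a unit step on this type-0 loop is 1/(1 + K_p·P(0)).
P(0) = 0.02562. Require 1/(1 + K_p·0.02562) = 0.04, so 1 + 0.02562·K_p = 25.
K_p = (25 − 1)/0.02562 = 937.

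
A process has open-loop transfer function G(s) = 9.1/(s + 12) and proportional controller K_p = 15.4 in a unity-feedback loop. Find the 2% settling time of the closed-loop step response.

T_s ≈ 0.0263 s

Closed-loop transfer function: T(s) = K_p·G(s)/(1 + K_p·G(s)) = 140.1/(s + 12 + 140.1) = 140.1/(s + 152.1).
Time constant τ = 1/152.1 = 0.006573 s, so the 2% settling time is about 4τ = 0.0263 s.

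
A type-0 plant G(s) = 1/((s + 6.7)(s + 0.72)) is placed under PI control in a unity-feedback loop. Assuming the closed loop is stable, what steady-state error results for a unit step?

The PI controller's integrator makes the forward path type 1, so e_ss to a step is zero.

0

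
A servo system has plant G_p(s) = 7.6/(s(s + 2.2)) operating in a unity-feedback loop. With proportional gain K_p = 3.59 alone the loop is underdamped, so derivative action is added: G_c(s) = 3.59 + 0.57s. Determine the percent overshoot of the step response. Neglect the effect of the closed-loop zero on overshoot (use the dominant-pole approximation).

Forward path: (3.59 + 0.57s)·7.6/(s(s+2.2)). The closed-loop characteristic equation is s² + (2.2 + 7.6·0.57)s + 7.6·3.59 = 0.
That is s² + 6.532s + 27.28 = 0, so ω_n = 5.223 rad/s and ζ = 6.532/(2·5.223) = 0.6253.
%OS = 100·exp(−πζ/√(1−ζ²)) = 8.07%.

8.07%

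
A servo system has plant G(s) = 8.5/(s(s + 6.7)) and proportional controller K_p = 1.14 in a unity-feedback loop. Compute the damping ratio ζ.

ζ = 1.08

1 + K_p·G(s) = 0 gives s² + 6.7s + 9.69 = 0.
Matching s² + 2ζω_n s + ω_n²: ω_n = √9.69 = 3.113 rad/s and 2ζω_n = 6.7, so ζ = 6.7/(2·3.113) = 1.08.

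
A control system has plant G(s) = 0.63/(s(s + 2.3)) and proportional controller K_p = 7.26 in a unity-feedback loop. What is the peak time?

Closed-loop characteristic equation: s² + 2.3s + 4.574 = 0, so ω_n = 2.139 rad/s and ζ = 2.3/(2·2.139) = 0.5377.
Damped frequency ω_d = ω_n√(1−ζ²) = 1.803 rad/s, so peak time T_p = π/ω_d = 1.74 s.

T_p = 1.74 s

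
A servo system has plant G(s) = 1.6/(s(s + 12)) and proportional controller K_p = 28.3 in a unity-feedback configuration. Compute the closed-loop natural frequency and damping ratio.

ω_n = 6.73 rad/s, ζ = 0.892

The closed-loop denominator is s(s+12) + 28.3·1.6 = s² + 12s + 45.28.
So ω_n² = 45.28 ⇒ ω_n = 6.729 rad/s, and ζ = 12/(2ω_n) = 0.892.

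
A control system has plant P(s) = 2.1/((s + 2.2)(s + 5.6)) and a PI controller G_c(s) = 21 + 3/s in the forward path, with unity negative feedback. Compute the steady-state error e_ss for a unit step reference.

The open loop G_c(s)P(s) has a pole at the origin (type 1), so the static position error constant is infinite and e_ss = 1/(1+∞) = 0.

0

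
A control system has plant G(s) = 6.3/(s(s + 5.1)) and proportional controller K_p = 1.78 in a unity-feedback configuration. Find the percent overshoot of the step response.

2.5%

Closed-loop characteristic equation: s² + 5.1s + 11.21 = 0, so ω_n = 3.349 rad/s and ζ = 5.1/(2·3.349) = 0.7615.
%OS = 100·exp(−πζ/√(1−ζ²)) = 100·exp(−π·0.7615/√0.4201) = 2.5%.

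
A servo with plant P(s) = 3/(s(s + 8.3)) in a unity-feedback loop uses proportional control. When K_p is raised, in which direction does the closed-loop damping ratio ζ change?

ζ = 8.3/(2√(3K_p)); increasing K_p raises the denominator, so ζ falls.

decrease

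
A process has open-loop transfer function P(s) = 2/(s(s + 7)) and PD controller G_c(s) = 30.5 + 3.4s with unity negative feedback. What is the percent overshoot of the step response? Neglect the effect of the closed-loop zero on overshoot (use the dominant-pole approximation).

Forward path: (30.5 + 3.4s)·2/(s(s+7)). The closed-loop characteristic equation is s² + (7 + 2·3.4)s + 2·30.5 = 0.
That is s² + 13.8s + 61 = 0, so ω_n = 7.81 rad/s and ζ = 13.8/(2·7.81) = 0.8835.
%OS = 100·exp(−πζ/√(1−ζ²)) = 0.267%.

0.267%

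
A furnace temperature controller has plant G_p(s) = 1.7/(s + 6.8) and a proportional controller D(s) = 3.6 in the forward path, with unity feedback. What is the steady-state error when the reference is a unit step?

The loop is type 0. Static position error constant K_pos = D(0)·G_p(0) = 3.6·0.25 = 0.9.
Steady-state error to a unit step: e_ss = 1/(1+K_pos) = 1/1.9 = 0.526.

0.526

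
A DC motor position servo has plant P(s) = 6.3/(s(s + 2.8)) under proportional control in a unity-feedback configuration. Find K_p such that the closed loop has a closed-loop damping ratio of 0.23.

Closed-loop characteristic equation: s² + 2.8s + K_p·6.3 = 0.
So ω_n = √(6.3K_p) and 2ζω_n = 2.8, giving ζ = 2.8/(2√(6.3K_p)).
Setting ζ = 0.23: √(6.3K_p) = 2.8/(2·0.23) = 6.087, so K_p = 37.05/6.3 = 5.88.

K_p = 5.88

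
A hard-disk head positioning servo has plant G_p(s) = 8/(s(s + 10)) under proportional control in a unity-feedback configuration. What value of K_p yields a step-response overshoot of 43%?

From %OS = 100·exp(−πζ/√(1−ζ²)) = 43%, ζ = −ln(0.43)/√(π²+ln²(0.43)) = 0.2594.
Characteristic equation s² + 10s + 8K_p = 0 gives ζ = 10/(2√(8K_p)).
Setting ζ = 0.2594: √(8K_p) = 10/(2·0.2594) = 19.27, so K_p = 371.4/8 = 46.4.

K_p = 46.4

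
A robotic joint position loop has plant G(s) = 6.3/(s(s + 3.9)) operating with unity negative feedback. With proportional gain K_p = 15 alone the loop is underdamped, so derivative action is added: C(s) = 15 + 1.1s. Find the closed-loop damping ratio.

ζ = 0.557

Forward path: (15 + 1.1s)·6.3/(s(s+3.9)). The closed-loop characteristic equation is s² + (3.9 + 6.3·1.1)s + 6.3·15 = 0.
That is s² + 10.83s + 94.5 = 0, so ω_n = 9.721 rad/s and ζ = 10.83/(2·9.721) = 0.557.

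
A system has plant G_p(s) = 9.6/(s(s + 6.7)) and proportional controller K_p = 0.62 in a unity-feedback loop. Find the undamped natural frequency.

The closed-loop denominator is s(s+6.7) + 0.62·9.6 = s² + 6.7s + 5.952.
Matching s² + 2ζω_n s + ω_n²: ω_n = √5.952 = 2.44 rad/s and 2ζω_n = 6.7, so ζ = 6.7/(2·2.44) = 1.37.

ω_n = 2.44 rad/s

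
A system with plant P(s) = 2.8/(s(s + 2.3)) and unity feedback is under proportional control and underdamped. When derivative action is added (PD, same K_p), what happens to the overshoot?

decrease

The derivative term adds K·K_d to the s-coefficient of the characteristic equation, raising 2ζω_n while ω_n is unchanged; ζ increases, so overshoot decreases.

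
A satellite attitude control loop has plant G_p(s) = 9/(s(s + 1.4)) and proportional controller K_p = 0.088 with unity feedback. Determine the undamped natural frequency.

ω_n = 0.89 rad/s

With unity feedback the closed-loop characteristic equation is s² + 1.4s + 0.088·9 = s² + 1.4s + 0.792 = 0.
So ω_n² = 0.792 ⇒ ω_n = 0.8899 rad/s, and ζ = 1.4/(2ω_n) = 0.787.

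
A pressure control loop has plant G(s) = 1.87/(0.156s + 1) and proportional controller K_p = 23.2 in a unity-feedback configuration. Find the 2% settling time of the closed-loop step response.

Closed loop: T(s) = K_p·G/(1+K_p·G) = 43.38/(0.156s + 1 + 43.38), with pole at s = −(1 + 43.38)/0.156 = −284.5.
τ = 1/284.5 = 0.003515 s, so 2% settling time ≈ 4τ = 0.0141 s.

T_s ≈ 0.0141 s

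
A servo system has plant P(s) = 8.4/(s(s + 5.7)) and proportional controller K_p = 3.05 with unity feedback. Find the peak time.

Closed-loop characteristic equation: s² + 5.7s + 25.62 = 0, so ω_n = 5.062 rad/s and ζ = 5.7/(2·5.062) = 0.5631.
Damped frequency ω_d = ω_n√(1−ζ²) = 4.183 rad/s, so peak time T_p = π/ω_d = 0.751 s.

T_p = 0.751 s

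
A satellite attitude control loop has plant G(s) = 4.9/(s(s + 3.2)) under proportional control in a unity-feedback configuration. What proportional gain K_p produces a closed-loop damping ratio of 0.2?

K_p = 13.1

Closed-loop characteristic equation: s² + 3.2s + K_p·4.9 = 0.
So ω_n = √(4.9K_p) and 2ζω_n = 3.2, giving ζ = 3.2/(2√(4.9K_p)).
Setting ζ = 0.2: √(4.9K_p) = 3.2/(2·0.2) = 8, so K_p = 64/4.9 = 13.1.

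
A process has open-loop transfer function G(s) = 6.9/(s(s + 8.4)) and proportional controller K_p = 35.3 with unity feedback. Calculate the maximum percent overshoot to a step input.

From 1 + K_pG(s) = 0: s² + 8.4s + 243.6 = 0 ⇒ ω_n = 15.61, ζ = 0.2691.
%OS = 100·exp(−πζ/√(1−ζ²)) = 100·exp(−π·0.2691/√0.9276) = 41.6%.

41.6%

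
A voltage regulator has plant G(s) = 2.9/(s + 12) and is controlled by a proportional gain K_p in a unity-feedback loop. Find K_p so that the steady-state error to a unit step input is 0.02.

For a type-0 loop with proportional control, e_ss = 1/(1 + K_p·G(0)).
G(0) = 0.2417. Require 1/(1 + K_p·0.2417) = 0.02, so 1 + 0.2417·K_p = 50.
K_p = (50 − 1)/0.2417 = 203.

K_p = 203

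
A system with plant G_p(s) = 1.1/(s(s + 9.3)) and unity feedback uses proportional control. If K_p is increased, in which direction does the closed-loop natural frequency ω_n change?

ω_n = √(1.1·K_p), which grows with K_p.

increase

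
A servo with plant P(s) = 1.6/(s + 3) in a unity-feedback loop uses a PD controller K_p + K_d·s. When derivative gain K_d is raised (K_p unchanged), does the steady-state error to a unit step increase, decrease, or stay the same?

unchanged

K_d affects only the transient (the s-coefficient); the DC loop gain, and hence e_ss, depends only on K_p.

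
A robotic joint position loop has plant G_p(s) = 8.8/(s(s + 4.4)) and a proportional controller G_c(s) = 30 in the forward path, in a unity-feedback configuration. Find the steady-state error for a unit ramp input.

0.0167

The loop has one pole at the origin (type 1). Velocity error constant K_v = lim_{s→0} s·G_c(s)G_p(s) = 30·8.8/4.4 = 60.
Steady-state error to a unit ramp: e_ss = 1/K_v = 0.0167.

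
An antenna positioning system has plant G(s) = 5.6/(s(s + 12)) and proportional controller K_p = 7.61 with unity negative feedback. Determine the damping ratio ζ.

1 + K_p·G(s) = 0 gives s² + 12s + 42.62 = 0.
Matching s² + 2ζω_n s + ω_n²: ω_n = √42.62 = 6.528 rad/s and 2ζω_n = 12, so ζ = 12/(2·6.528) = 0.919.

ζ = 0.919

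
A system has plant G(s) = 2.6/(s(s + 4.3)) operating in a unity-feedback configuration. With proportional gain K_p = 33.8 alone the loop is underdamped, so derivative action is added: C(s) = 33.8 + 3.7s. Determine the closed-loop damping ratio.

Forward path: (33.8 + 3.7s)·2.6/(s(s+4.3)). The closed-loop characteristic equation is s² + (4.3 + 2.6·3.7)s + 2.6·33.8 = 0.
That is s² + 13.92s + 87.88 = 0, so ω_n = 9.374 rad/s and ζ = 13.92/(2·9.374) = 0.7424.

ζ = 0.742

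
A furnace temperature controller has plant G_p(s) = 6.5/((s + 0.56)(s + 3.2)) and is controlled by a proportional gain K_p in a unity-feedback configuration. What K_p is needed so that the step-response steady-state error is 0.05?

K_p = 5.24

Steady-state error for a unit step on this type-0 loop is 1/(1 + K_p·G_p(0)).
G_p(0) = 3.627. Require 1/(1 + K_p·3.627) = 0.05, so 1 + 3.627·K_p = 20.
K_p = (20 − 1)/3.627 = 5.24.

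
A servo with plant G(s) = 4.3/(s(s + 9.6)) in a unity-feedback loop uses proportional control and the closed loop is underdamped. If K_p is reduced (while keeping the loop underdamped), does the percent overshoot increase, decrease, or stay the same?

ζ = 9.6/(2√(4.3K_p)) rises as K_p falls; higher damping means less overshoot.

decrease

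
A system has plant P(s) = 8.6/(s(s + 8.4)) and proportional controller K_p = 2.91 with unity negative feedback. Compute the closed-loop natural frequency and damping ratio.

ω_n = 5 rad/s, ζ = 0.84

With unity feedback the closed-loop characteristic equation is s² + 8.4s + 2.91·8.6 = s² + 8.4s + 25.03 = 0.
So ω_n² = 25.03 ⇒ ω_n = 5.003 rad/s, and ζ = 8.4/(2ω_n) = 0.84.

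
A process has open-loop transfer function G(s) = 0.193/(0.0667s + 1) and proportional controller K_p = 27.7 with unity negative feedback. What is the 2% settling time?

Closed loop: T(s) = K_p·G/(1+K_p·G) = 5.346/(0.0667s + 1 + 5.346), with pole at s = −(1 + 5.346)/0.0667 = −95.14.
τ = 1/95.14 = 0.01051 s, so 2% settling time ≈ 4τ = 0.042 s.

T_s ≈ 0.042 s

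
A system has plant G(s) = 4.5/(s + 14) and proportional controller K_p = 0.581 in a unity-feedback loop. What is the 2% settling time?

Closed-loop transfer function: T(s) = K_p·G(s)/(1 + K_p·G(s)) = 2.614/(s + 14 + 2.614) = 2.614/(s + 16.61).
Time constant τ = 1/16.61 = 0.06019 s, so the 2% settling time is about 4τ = 0.241 s.

T_s ≈ 0.241 s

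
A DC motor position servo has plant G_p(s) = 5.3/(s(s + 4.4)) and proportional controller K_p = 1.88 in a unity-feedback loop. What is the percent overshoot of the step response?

The closed-loop denominator s² + 4.4s + 9.964 gives ω_n = √9.964 = 3.157 and ζ = 4.4/(2ω_n) = 0.697.
%OS = 100·exp(−πζ/√(1−ζ²)) = 100·exp(−π·0.697/√0.5143) = 4.72%.

4.72%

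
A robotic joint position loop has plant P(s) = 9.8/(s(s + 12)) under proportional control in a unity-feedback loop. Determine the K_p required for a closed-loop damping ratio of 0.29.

K_p = 43.7

Closed-loop characteristic equation: s² + 12s + K_p·9.8 = 0.
So ω_n = √(9.8K_p) and 2ζω_n = 12, giving ζ = 12/(2√(9.8K_p)).
Setting ζ = 0.29: √(9.8K_p) = 12/(2·0.29) = 20.69, so K_p = 428.1/9.8 = 43.7.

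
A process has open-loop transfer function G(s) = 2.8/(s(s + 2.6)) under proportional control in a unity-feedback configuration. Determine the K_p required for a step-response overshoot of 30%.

K_p = 4.71

From %OS = 100·exp(−πζ/√(1−ζ²)) = 30%, ζ = −ln(0.3)/√(π²+ln²(0.3)) = 0.3579.
Characteristic equation s² + 2.6s + 2.8K_p = 0 gives ζ = 2.6/(2√(2.8K_p)).
Setting ζ = 0.3579: √(2.8K_p) = 2.6/(2·0.3579) = 3.633, so K_p = 13.2/2.8 = 4.71.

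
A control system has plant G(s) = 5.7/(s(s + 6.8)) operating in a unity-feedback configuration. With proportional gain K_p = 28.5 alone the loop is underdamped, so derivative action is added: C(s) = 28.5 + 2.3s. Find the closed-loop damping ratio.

ζ = 0.781

Forward path: (28.5 + 2.3s)·5.7/(s(s+6.8)). The closed-loop characteristic equation is s² + (6.8 + 5.7·2.3)s + 5.7·28.5 = 0.
That is s² + 19.91s + 162.5 = 0, so ω_n = 12.75 rad/s and ζ = 19.91/(2·12.75) = 0.7811.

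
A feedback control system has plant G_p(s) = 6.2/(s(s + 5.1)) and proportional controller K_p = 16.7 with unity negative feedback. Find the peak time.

Closed-loop characteristic equation: s² + 5.1s + 103.5 = 0, so ω_n = 10.18 rad/s and ζ = 5.1/(2·10.18) = 0.2506.
Damped frequency ω_d = ω_n√(1−ζ²) = 9.851 rad/s, so peak time T_p = π/ω_d = 0.319 s.

T_p = 0.319 s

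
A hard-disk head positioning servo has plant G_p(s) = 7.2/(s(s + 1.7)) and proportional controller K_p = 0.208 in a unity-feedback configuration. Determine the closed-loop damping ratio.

With unity feedback the closed-loop characteristic equation is s² + 1.7s + 0.208·7.2 = s² + 1.7s + 1.498 = 0.
So ω_n² = 1.498 ⇒ ω_n = 1.224 rad/s, and ζ = 1.7/(2ω_n) = 0.695.

ζ = 0.695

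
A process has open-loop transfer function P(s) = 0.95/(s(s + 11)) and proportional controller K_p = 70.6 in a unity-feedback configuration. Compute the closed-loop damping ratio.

With unity feedback the closed-loop characteristic equation is s² + 11s + 70.6·0.95 = s² + 11s + 67.07 = 0.
So ω_n² = 67.07 ⇒ ω_n = 8.19 rad/s, and ζ = 11/(2ω_n) = 0.672.

ζ = 0.672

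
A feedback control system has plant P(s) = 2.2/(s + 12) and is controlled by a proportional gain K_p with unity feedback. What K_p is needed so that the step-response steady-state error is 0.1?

For a type-0 loop with proportional control, e_ss = 1/(1 + K_p·P(0)).
P(0) = 0.1833. Require 1/(1 + K_p·0.1833) = 0.1, so 1 + 0.1833·K_p = 10.
K_p = (10 − 1)/0.1833 = 49.1.

K_p = 49.1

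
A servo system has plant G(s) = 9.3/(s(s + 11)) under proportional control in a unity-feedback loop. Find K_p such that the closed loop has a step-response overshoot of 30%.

From %OS = 100·exp(−πζ/√(1−ζ²)) = 30%, ζ = −ln(0.3)/√(π²+ln²(0.3)) = 0.3579.
Characteristic equation s² + 11s + 9.3K_p = 0 gives ζ = 11/(2√(9.3K_p)).
Setting ζ = 0.3579: √(9.3K_p) = 11/(2·0.3579) = 15.37, so K_p = 236.2/9.3 = 25.4.

K_p = 25.4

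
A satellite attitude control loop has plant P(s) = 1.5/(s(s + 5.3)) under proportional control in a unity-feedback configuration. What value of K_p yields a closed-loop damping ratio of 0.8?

Closed-loop characteristic equation: s² + 5.3s + K_p·1.5 = 0.
So ω_n = √(1.5K_p) and 2ζω_n = 5.3, giving ζ = 5.3/(2√(1.5K_p)).
Setting ζ = 0.8: √(1.5K_p) = 5.3/(2·0.8) = 3.312, so K_p = 10.97/1.5 = 7.32.

K_p = 7.32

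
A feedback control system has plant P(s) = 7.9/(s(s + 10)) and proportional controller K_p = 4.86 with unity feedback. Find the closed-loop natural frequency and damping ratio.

The closed-loop denominator is s(s+10) + 4.86·7.9 = s² + 10s + 38.39.
So ω_n² = 38.39 ⇒ ω_n = 6.196 rad/s, and ζ = 10/(2ω_n) = 0.807.

ω_n = 6.2 rad/s, ζ = 0.807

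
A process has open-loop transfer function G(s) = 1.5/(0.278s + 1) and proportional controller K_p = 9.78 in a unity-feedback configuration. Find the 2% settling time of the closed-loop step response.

Closed loop: T(s) = K_p·G/(1+K_p·G) = 14.67/(0.278s + 1 + 14.67), with pole at s = −(1 + 14.67)/0.278 = −56.37.
τ = 1/56.37 = 0.01774 s, so 2% settling time ≈ 4τ = 0.071 s.

T_s ≈ 0.071 s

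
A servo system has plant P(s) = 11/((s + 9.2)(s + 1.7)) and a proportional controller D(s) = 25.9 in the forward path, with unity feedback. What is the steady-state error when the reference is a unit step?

0.052

The loop is type 0. Static position error constant K_pos = D(0)·P(0) = 25.9·0.7033 = 18.22.
Steady-state error to a unit step: e_ss = 1/(1+K_pos) = 1/19.22 = 0.052.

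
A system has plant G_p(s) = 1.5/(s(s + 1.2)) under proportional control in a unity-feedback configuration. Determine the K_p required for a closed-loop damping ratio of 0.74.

Closed-loop characteristic equation: s² + 1.2s + K_p·1.5 = 0.
So ω_n = √(1.5K_p) and 2ζω_n = 1.2, giving ζ = 1.2/(2√(1.5K_p)).
Setting ζ = 0.74: √(1.5K_p) = 1.2/(2·0.74) = 0.8108, so K_p = 0.6574/1.5 = 0.438.

K_p = 0.438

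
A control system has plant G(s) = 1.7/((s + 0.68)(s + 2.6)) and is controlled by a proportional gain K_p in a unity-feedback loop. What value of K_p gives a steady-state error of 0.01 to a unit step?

For a type-0 loop with proportional control, e_ss = 1/(1 + K_p·G(0)).
G(0) = 0.9615. Require 1/(1 + K_p·0.9615) = 0.01, so 1 + 0.9615·K_p = 100.
K_p = (100 − 1)/0.9615 = 103.

K_p = 103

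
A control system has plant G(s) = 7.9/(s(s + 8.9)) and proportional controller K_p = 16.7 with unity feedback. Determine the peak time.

The closed-loop denominator s² + 8.9s + 131.9 gives ω_n = √131.9 = 11.49 and ζ = 8.9/(2ω_n) = 0.3874.
Damped frequency ω_d = ω_n√(1−ζ²) = 10.59 rad/s, so peak time T_p = π/ω_d = 0.297 s.

T_p = 0.297 s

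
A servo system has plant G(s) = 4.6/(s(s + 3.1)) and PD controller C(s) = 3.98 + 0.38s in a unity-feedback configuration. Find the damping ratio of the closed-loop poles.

Forward path: (3.98 + 0.38s)·4.6/(s(s+3.1)). The closed-loop characteristic equation is s² + (3.1 + 4.6·0.38)s + 4.6·3.98 = 0.
That is s² + 4.848s + 18.31 = 0, so ω_n = 4.279 rad/s and ζ = 4.848/(2·4.279) = 0.5665.

ζ = 0.567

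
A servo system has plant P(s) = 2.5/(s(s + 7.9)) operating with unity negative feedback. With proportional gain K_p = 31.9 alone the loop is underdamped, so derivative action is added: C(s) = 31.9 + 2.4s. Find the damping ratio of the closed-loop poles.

ζ = 0.778

Forward path: (31.9 + 2.4s)·2.5/(s(s+7.9)). The closed-loop characteristic equation is s² + (7.9 + 2.5·2.4)s + 2.5·31.9 = 0.
That is s² + 13.9s + 79.75 = 0, so ω_n = 8.93 rad/s and ζ = 13.9/(2·8.93) = 0.7783.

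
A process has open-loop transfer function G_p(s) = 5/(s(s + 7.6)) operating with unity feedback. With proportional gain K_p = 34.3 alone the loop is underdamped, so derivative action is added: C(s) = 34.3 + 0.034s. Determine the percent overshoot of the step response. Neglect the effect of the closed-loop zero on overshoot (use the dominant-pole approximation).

Forward path: (34.3 + 0.034s)·5/(s(s+7.6)). The closed-loop characteristic equation is s² + (7.6 + 5·0.034)s + 5·34.3 = 0.
That is s² + 7.77s + 171.5 = 0, so ω_n = 13.1 rad/s and ζ = 7.77/(2·13.1) = 0.2967.
%OS = 100·exp(−πζ/√(1−ζ²)) = 37.7%.

37.7%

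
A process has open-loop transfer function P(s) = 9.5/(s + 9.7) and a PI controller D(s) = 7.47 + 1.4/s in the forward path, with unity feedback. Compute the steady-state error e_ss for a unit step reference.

0

The open loop D(s)P(s) has a pole at the origin (type 1), so the static position error constant is infinite and e_ss = 1/(1+∞) = 0.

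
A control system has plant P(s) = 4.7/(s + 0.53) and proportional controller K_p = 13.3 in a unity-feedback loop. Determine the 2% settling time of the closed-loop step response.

T_s ≈ 0.0635 s

Closed-loop transfer function: T(s) = K_p·P(s)/(1 + K_p·P(s)) = 62.51/(s + 0.53 + 62.51) = 62.51/(s + 63.04).
Time constant τ = 1/63.04 = 0.01586 s, so the 2% settling time is about 4τ = 0.0635 s.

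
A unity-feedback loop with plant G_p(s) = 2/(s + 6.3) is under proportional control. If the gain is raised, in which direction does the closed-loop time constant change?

decrease

The closed-loop bandwidth 6.3+K_p·2 grows with K_p, so τ shrinks.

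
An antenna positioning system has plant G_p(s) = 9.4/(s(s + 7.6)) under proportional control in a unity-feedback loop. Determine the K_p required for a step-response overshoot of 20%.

K_p = 7.39

From %OS = 100·exp(−πζ/√(1−ζ²)) = 20%, ζ = −ln(0.2)/√(π²+ln²(0.2)) = 0.4559.
Characteristic equation s² + 7.6s + 9.4K_p = 0 gives ζ = 7.6/(2√(9.4K_p)).
Setting ζ = 0.4559: √(9.4K_p) = 7.6/(2·0.4559) = 8.334, so K_p = 69.46/9.4 = 7.39.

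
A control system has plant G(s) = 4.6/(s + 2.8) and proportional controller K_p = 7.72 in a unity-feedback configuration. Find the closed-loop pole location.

Closed-loop transfer function: T(s) = K_p·G(s)/(1 + K_p·G(s)) = 35.51/(s + 2.8 + 35.51) = 35.51/(s + 38.31).
The closed-loop pole is at s = −38.31.

s = -38.31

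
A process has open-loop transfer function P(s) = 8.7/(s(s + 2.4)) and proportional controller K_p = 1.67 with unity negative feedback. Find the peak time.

Closed-loop characteristic equation: s² + 2.4s + 14.53 = 0, so ω_n = 3.812 rad/s and ζ = 2.4/(2·3.812) = 0.3148.
Damped frequency ω_d = ω_n√(1−ζ²) = 3.618 rad/s, so peak time T_p = π/ω_d = 0.868 s.

T_p = 0.868 s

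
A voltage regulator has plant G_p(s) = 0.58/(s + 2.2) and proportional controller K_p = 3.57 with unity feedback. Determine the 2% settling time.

T_s ≈ 0.937 s

Closed-loop transfer function: T(s) = K_p·G_p(s)/(1 + K_p·G_p(s)) = 2.071/(s + 2.2 + 2.071) = 2.071/(s + 4.271).
Time constant τ = 1/4.271 = 0.2342 s, so the 2% settling time is about 4τ = 0.937 s.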